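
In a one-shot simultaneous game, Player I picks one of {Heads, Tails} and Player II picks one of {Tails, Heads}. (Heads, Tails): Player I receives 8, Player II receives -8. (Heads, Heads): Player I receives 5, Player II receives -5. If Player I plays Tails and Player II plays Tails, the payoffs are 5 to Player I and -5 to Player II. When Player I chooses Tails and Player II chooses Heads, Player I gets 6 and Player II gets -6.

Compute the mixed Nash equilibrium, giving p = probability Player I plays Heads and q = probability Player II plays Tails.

p = 1/4, q = 1/4

Set Player II's expected payoff from Tails equal to that from Heads:
  Player II's expected payoff from Tails: p·(-8) + (1−p)·(-5) = -3p - 5
  Player II's expected payoff from Heads: p·(-5) + (1−p)·(-6) = p - 6
  -3p - 5 = p - 6  ⇒  -4p = -1  ⇒  p = 1/4.
In a mixed equilibrium Player I is indifferent between Heads and Tails; this condition fixes q.
  Player I's payoff from Heads: q·8 + (1−q)·5 = 3q + 5
  Player I's payoff from Tails: q·5 + (1−q)·6 = -q + 6
  3q + 5 = -q + 6  ⇒  4q = 1  ⇒  q = 1/4.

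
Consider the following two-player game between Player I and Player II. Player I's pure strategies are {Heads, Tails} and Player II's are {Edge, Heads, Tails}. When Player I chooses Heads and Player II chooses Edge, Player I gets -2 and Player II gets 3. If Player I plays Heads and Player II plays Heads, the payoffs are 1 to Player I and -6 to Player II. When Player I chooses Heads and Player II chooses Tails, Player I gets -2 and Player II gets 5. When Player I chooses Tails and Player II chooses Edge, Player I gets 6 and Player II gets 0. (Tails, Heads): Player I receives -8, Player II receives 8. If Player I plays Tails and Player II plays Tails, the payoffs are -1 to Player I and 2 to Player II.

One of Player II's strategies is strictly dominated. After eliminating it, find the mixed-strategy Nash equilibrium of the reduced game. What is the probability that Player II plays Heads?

Player II's strategy Edge is strictly dominated by Tails: 5 > 3 and 2 > 0. Eliminate Edge.
For Player I to be willing to mix, Player I must be indifferent between Heads and Tails, which pins down Player II's mix.
  Player I's expected payoff from Heads: q·1 + (1−q)·(-2) = 3q - 2
  Player I's expected payoff from Tails: q·(-8) + (1−q)·(-1) = -7q - 1
  3q - 2 = -7q - 1  ⇒  10q = 1  ⇒  q = 1/10.

q = 1/10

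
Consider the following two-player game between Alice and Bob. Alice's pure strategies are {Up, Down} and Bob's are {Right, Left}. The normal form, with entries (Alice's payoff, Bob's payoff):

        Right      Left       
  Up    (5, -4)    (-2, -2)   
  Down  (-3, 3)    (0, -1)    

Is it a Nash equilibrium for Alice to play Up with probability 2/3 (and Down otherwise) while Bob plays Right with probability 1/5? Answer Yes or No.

Check Bob's indifference given Alice's mix p = 2/3:
  payoff from Right = -5/3; payoff from Left = -5/3 — equal.
Check Alice's indifference given Bob's mix q = 1/5:
  payoff from Up = -3/5; payoff from Down = -3/5 — equal.
Both players are indifferent, so neither can profitably deviate.

Yes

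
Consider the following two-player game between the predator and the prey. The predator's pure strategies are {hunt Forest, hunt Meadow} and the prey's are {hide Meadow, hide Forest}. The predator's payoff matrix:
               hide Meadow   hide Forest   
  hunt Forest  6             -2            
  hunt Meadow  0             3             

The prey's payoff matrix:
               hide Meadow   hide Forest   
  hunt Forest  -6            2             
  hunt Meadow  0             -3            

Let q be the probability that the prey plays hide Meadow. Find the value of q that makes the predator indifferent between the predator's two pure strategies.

q = 5/11

The prey's mix must leave the predator indifferent between hunt Forest and hunt Meadow.
  the predator's payoff to hunt Forest: q·6 + (1−q)·(-2) = 8q - 2
  the predator's payoff to hunt Meadow: q·0 + (1−q)·3 = -3q + 3
  8q - 2 = -3q + 3  ⇒  11q = 5  ⇒  q = 5/11.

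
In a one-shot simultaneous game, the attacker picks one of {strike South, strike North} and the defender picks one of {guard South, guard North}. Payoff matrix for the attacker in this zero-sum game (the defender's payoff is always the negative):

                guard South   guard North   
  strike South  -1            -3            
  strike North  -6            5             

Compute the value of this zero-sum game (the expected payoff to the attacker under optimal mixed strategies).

v = -23/13

The defender's mix must leave the attacker indifferent between strike South and strike North.
  the attacker's payoff to strike South: q·(-1) + (1−q)·(-3) = 2q - 3
  the attacker's payoff to strike North: q·(-6) + (1−q)·5 = -11q + 5
  2q - 3 = -11q + 5  ⇒  13q = 8  ⇒  q = 8/13.
The value is the attacker's expected payoff against this mix (using strike South): (8/13)·(-1) + (5/13)·(-3) = -23/13.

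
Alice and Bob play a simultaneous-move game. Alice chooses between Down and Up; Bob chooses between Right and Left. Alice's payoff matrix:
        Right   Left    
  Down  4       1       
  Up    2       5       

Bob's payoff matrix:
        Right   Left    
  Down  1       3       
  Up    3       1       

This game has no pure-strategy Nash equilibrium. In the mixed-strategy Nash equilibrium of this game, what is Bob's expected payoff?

2

In a mixed equilibrium Bob is indifferent between Right and Left; this condition fixes p.
  Bob's expected payoff from Right: p·1 + (1−p)·3 = -2p + 3
  Bob's expected payoff from Left: p·3 + (1−p)·1 = 2p + 1
  -2p + 3 = 2p + 1  ⇒  -4p = -2  ⇒  p = 1/2.
At equilibrium Bob is indifferent across columns, so Bob's payoff equals the payoff from Right: (1/2)·1 + (1/2)·3 = 2.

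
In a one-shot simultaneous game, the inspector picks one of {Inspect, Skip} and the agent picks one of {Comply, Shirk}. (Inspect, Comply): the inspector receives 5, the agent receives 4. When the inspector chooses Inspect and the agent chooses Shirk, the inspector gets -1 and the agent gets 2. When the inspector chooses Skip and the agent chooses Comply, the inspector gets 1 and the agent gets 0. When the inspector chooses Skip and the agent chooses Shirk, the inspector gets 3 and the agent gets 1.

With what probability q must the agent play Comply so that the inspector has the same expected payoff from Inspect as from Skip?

q = 1/2

In a mixed equilibrium the inspector is indifferent between Inspect and Skip; this condition fixes q.
  the inspector's expected payoff from Inspect: q·5 + (1−q)·(-1) = 6q - 1
  the inspector's expected payoff from Skip: q·1 + (1−q)·3 = -2q + 3
  6q - 1 = -2q + 3  ⇒  8q = 4  ⇒  q = 1/2.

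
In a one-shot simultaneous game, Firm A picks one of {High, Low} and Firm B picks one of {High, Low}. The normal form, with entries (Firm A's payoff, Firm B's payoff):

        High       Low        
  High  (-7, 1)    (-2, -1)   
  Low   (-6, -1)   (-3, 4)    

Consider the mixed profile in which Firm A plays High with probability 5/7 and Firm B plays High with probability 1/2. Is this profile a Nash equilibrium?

Yes

Check Firm B's indifference given Firm A's mix p = 5/7:
  payoff from High = 3/7; payoff from Low = 3/7 — equal.
Check Firm A's indifference given Firm B's mix q = 1/2:
  payoff from High = -9/2; payoff from Low = -9/2 — equal.
Both players are indifferent, so neither can profitably deviate.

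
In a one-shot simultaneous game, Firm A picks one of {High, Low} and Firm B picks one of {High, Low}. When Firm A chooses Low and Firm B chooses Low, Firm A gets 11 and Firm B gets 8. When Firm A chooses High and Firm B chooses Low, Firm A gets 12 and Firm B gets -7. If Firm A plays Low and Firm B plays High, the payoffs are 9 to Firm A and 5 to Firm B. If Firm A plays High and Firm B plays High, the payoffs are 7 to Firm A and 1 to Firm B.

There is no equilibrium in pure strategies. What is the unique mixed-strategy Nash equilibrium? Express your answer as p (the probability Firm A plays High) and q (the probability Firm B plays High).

Firm B's indifference between High and Low determines Firm A's mixing probability p:
  Firm B's payoff from High: p·1 + (1−p)·5 = -4p + 5
  Firm B's payoff from Low: p·(-7) + (1−p)·8 = -15p + 8
  -4p + 5 = -15p + 8  ⇒  11p = 3  ⇒  p = 3/11.
Firm A's indifference between High and Low determines Firm B's mixing probability q:
  Firm A's expected payoff from High: q·7 + (1−q)·12 = -5q + 12
  Firm A's expected payoff from Low: q·9 + (1−q)·11 = -2q + 11
  -5q + 12 = -2q + 11  ⇒  -3q = -1  ⇒  q = 1/3.

p = 3/11, q = 1/3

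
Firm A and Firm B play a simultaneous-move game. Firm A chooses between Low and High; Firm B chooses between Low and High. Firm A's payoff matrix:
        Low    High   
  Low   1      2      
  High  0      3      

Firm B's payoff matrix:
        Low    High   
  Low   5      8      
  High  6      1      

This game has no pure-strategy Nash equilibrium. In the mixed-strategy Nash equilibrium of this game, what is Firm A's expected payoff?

For Firm A to be willing to mix, Firm A must be indifferent between Low and High, which pins down Firm B's mix.
  Firm A's expected payoff from Low: q·1 + (1−q)·2 = -q + 2
  Firm A's expected payoff from High: q·0 + (1−q)·3 = -3q + 3
  -q + 2 = -3q + 3  ⇒  2q = 1  ⇒  q = 1/2.
At equilibrium Firm A is indifferent across rows, so Firm A's payoff equals the payoff from Low: (1/2)·1 + (1/2)·2 = 3/2.

3/2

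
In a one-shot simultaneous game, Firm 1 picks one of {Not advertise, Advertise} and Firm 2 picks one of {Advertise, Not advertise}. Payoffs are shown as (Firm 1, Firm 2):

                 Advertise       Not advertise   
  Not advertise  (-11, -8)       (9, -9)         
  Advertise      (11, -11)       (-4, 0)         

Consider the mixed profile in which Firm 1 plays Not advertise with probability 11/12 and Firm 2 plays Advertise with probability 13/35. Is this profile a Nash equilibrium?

Yes

Check Firm 2's indifference given Firm 1's mix p = 11/12:
  payoff from Advertise = -33/4; payoff from Not advertise = -33/4 — equal.
Check Firm 1's indifference given Firm 2's mix q = 13/35:
  payoff from Not advertise = 11/7; payoff from Advertise = 11/7 — equal.
Both players are indifferent, so neither can profitably deviate.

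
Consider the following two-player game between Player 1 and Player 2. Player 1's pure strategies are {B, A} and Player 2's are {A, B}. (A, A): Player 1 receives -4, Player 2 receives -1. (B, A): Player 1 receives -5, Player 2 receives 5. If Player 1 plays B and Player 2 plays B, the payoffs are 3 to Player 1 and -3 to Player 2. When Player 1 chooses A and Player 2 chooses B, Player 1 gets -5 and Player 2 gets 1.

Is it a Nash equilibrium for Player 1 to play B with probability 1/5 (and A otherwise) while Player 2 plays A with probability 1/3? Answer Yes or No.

Given Player 2's mix q = 1/3, Player 1's payoff from B is 1/3 but from A is -14/3. Player 1 strictly prefers B, so Player 1 would not mix.
So the proposed profile is not a Nash equilibrium.

No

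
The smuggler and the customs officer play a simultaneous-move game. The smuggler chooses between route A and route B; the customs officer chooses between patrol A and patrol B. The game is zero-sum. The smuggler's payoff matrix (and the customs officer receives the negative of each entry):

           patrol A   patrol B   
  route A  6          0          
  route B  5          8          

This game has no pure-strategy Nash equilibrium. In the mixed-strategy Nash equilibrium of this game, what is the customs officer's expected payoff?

The customs officer's indifference between patrol A and patrol B determines the smuggler's mixing probability p:
  the customs officer's payoff from patrol A: p·(-6) + (1−p)·(-5) = -p - 5
  the customs officer's payoff from patrol B: p·0 + (1−p)·(-8) = 8p - 8
  -p - 5 = 8p - 8  ⇒  -9p = -3  ⇒  p = 1/3.
At equilibrium the customs officer is indifferent across columns, so the customs officer's payoff equals the payoff from patrol A: (1/3)·(-6) + (2/3)·(-5) = -16/3.

-16/3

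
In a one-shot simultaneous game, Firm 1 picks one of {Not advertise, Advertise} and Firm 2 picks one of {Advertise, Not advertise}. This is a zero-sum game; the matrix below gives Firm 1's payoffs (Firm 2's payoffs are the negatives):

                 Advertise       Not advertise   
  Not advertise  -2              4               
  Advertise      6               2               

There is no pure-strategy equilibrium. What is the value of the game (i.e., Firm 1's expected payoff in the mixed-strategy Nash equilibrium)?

Set Firm 1's expected payoff from Not advertise equal to that from Advertise:
  Firm 1's expected payoff from Not advertise: q·(-2) + (1−q)·4 = -6q + 4
  Firm 1's expected payoff from Advertise: q·6 + (1−q)·2 = 4q + 2
  -6q + 4 = 4q + 2  ⇒  -10q = -2  ⇒  q = 1/5.
The value is Firm 1's expected payoff against this mix (using Not advertise): (1/5)·(-2) + (4/5)·4 = 14/5.

v = 14/5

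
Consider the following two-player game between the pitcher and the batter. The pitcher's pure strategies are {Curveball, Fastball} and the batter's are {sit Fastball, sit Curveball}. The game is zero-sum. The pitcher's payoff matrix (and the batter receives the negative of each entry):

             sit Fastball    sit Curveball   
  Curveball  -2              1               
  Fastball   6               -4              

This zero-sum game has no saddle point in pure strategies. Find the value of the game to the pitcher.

v = -2/13

Set the pitcher's expected payoff from Curveball equal to that from Fastball:
  the pitcher's expected payoff from Curveball: q·(-2) + (1−q)·1 = -3q + 1
  the pitcher's expected payoff from Fastball: q·6 + (1−q)·(-4) = 10q - 4
  -3q + 1 = 10q - 4  ⇒  -13q = -5  ⇒  q = 5/13.
The value is the pitcher's expected payoff against this mix (using Curveball): (5/13)·(-2) + (8/13)·1 = -2/13.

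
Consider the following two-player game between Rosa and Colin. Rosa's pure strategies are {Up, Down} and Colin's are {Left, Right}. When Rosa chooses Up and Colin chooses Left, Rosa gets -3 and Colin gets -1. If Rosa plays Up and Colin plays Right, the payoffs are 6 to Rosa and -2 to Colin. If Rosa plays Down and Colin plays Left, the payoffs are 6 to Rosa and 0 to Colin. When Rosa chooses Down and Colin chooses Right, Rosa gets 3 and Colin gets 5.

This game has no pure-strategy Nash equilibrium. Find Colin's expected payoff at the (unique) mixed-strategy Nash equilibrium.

For Colin to be willing to mix, Colin must be indifferent between Left and Right, which pins down Rosa's mix.
  Colin's expected payoff from Left: p·(-1) + (1−p)·0 = -p
  Colin's expected payoff from Right: p·(-2) + (1−p)·5 = -7p + 5
  -p = -7p + 5  ⇒  6p = 5  ⇒  p = 5/6.
At equilibrium Colin is indifferent across columns, so Colin's payoff equals the payoff from Left: (5/6)·(-1) + (1/6)·0 = -5/6.

-5/6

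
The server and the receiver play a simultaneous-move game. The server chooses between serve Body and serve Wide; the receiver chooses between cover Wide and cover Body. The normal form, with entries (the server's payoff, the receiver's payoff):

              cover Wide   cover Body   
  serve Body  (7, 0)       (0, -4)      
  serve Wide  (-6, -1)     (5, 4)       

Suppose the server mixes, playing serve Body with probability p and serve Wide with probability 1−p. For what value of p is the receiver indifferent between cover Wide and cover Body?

p = 5/9

For the receiver to be willing to mix, the receiver must be indifferent between cover Wide and cover Body, which pins down the server's mix.
  the receiver's expected payoff from cover Wide: p·0 + (1−p)·(-1) = p - 1
  the receiver's expected payoff from cover Body: p·(-4) + (1−p)·4 = -8p + 4
  p - 1 = -8p + 4  ⇒  9p = 5  ⇒  p = 5/9.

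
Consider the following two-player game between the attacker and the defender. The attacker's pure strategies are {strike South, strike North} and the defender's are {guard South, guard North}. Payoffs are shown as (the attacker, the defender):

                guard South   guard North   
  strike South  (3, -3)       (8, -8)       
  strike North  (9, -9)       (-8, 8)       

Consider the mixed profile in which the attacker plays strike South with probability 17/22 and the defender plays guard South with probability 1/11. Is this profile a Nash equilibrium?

No

Given the defender's mix q = 1/11, the attacker's payoff from strike South is 83/11 but from strike North is -71/11. The attacker strictly prefers strike South, so the attacker would not mix.
So the proposed profile is not a Nash equilibrium.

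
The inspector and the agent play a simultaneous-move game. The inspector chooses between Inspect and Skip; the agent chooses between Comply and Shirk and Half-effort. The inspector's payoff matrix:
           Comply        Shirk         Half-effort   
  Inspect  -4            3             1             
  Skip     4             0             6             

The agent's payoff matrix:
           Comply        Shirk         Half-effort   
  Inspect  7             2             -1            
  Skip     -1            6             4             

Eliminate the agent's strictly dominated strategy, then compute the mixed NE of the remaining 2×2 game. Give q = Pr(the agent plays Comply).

q = 3/11

The agent's strategy Half-effort is strictly dominated by Shirk: 2 > -1 and 6 > 4. Eliminate Half-effort.
The inspector's indifference between Inspect and Skip determines the agent's mixing probability q:
  the inspector's expected payoff from Inspect: q·(-4) + (1−q)·3 = -7q + 3
  the inspector's expected payoff from Skip: q·4 + (1−q)·0 = 4q
  -7q + 3 = 4q  ⇒  -11q = -3  ⇒  q = 3/11.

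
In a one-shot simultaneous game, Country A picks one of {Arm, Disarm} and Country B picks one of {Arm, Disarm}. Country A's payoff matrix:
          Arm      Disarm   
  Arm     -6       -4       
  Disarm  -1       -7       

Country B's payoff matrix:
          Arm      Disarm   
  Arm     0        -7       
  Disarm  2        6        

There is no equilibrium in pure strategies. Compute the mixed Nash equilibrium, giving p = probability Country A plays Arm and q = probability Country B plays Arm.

p = 4/11, q = 3/8

In a mixed equilibrium Country B is indifferent between Arm and Disarm; this condition fixes p.
  Country B's payoff from Arm: p·0 + (1−p)·2 = -2p + 2
  Country B's payoff from Disarm: p·(-7) + (1−p)·6 = -13p + 6
  -2p + 2 = -13p + 6  ⇒  11p = 4  ⇒  p = 4/11.
Country A's indifference between Arm and Disarm determines Country B's mixing probability q:
  Country A's expected payoff from Arm: q·(-6) + (1−q)·(-4) = -2q - 4
  Country A's expected payoff from Disarm: q·(-1) + (1−q)·(-7) = 6q - 7
  -2q - 4 = 6q - 7  ⇒  -8q = -3  ⇒  q = 3/8.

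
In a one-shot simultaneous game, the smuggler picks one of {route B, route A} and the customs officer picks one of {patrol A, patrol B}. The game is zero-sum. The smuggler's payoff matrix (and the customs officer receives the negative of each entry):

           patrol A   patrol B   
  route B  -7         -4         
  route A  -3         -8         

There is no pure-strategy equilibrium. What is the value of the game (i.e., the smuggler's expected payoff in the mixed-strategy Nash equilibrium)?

For the smuggler to be willing to mix, the smuggler must be indifferent between route B and route A, which pins down the customs officer's mix.
  the smuggler's payoff from route B: q·(-7) + (1−q)·(-4) = -3q - 4
  the smuggler's payoff from route A: q·(-3) + (1−q)·(-8) = 5q - 8
  -3q - 4 = 5q - 8  ⇒  -8q = -4  ⇒  q = 1/2.
The value is the smuggler's expected payoff against this mix (using route B): (1/2)·(-7) + (1/2)·(-4) = -11/2.

v = -11/2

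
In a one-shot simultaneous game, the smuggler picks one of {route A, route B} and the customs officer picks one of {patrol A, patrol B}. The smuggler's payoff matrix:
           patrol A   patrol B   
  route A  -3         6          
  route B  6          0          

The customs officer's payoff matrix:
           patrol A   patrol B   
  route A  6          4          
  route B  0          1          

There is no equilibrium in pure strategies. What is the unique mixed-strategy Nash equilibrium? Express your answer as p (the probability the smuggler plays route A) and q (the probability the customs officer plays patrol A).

p = 1/3, q = 2/5

The smuggler's mix must leave the customs officer indifferent between patrol A and patrol B.
  the customs officer's expected payoff from patrol A: p·6 + (1−p)·0 = 6p
  the customs officer's expected payoff from patrol B: p·4 + (1−p)·1 = 3p + 1
  6p = 3p + 1  ⇒  3p = 1  ⇒  p = 1/3.
The customs officer's mix must leave the smuggler indifferent between route A and route B.
  the smuggler's payoff to route A: q·(-3) + (1−q)·6 = -9q + 6
  the smuggler's payoff to route B: q·6 + (1−q)·0 = 6q
  -9q + 6 = 6q  ⇒  -15q = -6  ⇒  q = 2/5.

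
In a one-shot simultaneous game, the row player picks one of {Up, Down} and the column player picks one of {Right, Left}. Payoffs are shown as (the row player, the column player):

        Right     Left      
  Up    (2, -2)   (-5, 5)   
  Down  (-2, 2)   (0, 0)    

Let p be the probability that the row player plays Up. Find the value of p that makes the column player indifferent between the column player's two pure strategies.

In a mixed equilibrium the column player is indifferent between Right and Left; this condition fixes p.
  the column player's payoff to Right: p·(-2) + (1−p)·2 = -4p + 2
  the column player's payoff to Left: p·5 + (1−p)·0 = 5p
  -4p + 2 = 5p  ⇒  -9p = -2  ⇒  p = 2/9.

p = 2/9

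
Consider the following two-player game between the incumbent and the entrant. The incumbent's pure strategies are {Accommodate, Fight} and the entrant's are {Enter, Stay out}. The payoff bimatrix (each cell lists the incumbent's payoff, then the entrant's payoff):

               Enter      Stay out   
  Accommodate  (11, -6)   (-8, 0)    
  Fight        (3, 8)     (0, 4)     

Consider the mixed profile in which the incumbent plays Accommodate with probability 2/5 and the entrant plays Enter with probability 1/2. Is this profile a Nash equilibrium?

Check the entrant's indifference given the incumbent's mix p = 2/5:
  payoff from Enter = 12/5; payoff from Stay out = 12/5 — equal.
Check the incumbent's indifference given the entrant's mix q = 1/2:
  payoff from Accommodate = 3/2; payoff from Fight = 3/2 — equal.
Both players are indifferent, so neither can profitably deviate.

Yes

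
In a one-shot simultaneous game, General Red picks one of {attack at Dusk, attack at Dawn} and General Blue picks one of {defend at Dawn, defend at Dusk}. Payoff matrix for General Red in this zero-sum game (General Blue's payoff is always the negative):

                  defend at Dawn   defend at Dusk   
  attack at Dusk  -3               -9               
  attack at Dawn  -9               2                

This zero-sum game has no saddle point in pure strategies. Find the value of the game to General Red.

v = -87/17

For General Red to be willing to mix, General Red must be indifferent between attack at Dusk and attack at Dawn, which pins down General Blue's mix.
  General Red's payoff from attack at Dusk: q·(-3) + (1−q)·(-9) = 6q - 9
  General Red's payoff from attack at Dawn: q·(-9) + (1−q)·2 = -11q + 2
  6q - 9 = -11q + 2  ⇒  17q = 11  ⇒  q = 11/17.
The value is General Red's expected payoff against this mix (using attack at Dusk): (11/17)·(-3) + (6/17)·(-9) = -87/17.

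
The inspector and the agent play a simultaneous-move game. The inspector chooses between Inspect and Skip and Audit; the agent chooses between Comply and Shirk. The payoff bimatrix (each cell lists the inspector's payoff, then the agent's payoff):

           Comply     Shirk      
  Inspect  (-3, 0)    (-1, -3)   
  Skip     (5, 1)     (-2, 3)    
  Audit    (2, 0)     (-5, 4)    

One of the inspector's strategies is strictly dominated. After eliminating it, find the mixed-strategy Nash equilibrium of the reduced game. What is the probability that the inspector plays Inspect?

p = 2/5

The inspector's strategy Audit is strictly dominated by Skip: 5 > 2 and -2 > -5. Eliminate Audit.
In a mixed equilibrium the agent is indifferent between Comply and Shirk; this condition fixes p.
  the agent's payoff to Comply: p·0 + (1−p)·1 = -p + 1
  the agent's payoff to Shirk: p·(-3) + (1−p)·3 = -6p + 3
  -p + 1 = -6p + 3  ⇒  5p = 2  ⇒  p = 2/5.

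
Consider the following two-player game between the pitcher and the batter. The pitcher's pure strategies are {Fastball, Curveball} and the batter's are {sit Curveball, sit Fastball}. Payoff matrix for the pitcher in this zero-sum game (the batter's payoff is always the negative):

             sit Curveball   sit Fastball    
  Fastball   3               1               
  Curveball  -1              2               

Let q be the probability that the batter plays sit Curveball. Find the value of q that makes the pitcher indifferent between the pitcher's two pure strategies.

q = 1/5

Set the pitcher's expected payoff from Fastball equal to that from Curveball:
  the pitcher's payoff to Fastball: q·3 + (1−q)·1 = 2q + 1
  the pitcher's payoff to Curveball: q·(-1) + (1−q)·2 = -3q + 2
  2q + 1 = -3q + 2  ⇒  5q = 1  ⇒  q = 1/5.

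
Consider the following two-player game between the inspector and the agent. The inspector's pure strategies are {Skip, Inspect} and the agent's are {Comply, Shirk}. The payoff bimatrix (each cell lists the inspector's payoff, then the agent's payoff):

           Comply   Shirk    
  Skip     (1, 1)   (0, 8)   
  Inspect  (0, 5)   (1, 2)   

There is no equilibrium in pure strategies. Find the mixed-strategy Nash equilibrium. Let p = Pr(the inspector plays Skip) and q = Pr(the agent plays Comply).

In a mixed equilibrium the agent is indifferent between Comply and Shirk; this condition fixes p.
  the agent's payoff to Comply: p·1 + (1−p)·5 = -4p + 5
  the agent's payoff to Shirk: p·8 + (1−p)·2 = 6p + 2
  -4p + 5 = 6p + 2  ⇒  -10p = -3  ⇒  p = 3/10.
The agent's mix must leave the inspector indifferent between Skip and Inspect.
  the inspector's expected payoff from Skip: q·1 + (1−q)·0 = q
  the inspector's expected payoff from Inspect: q·0 + (1−q)·1 = -q + 1
  q = -q + 1  ⇒  2q = 1  ⇒  q = 1/2.

p = 3/10, q = 1/2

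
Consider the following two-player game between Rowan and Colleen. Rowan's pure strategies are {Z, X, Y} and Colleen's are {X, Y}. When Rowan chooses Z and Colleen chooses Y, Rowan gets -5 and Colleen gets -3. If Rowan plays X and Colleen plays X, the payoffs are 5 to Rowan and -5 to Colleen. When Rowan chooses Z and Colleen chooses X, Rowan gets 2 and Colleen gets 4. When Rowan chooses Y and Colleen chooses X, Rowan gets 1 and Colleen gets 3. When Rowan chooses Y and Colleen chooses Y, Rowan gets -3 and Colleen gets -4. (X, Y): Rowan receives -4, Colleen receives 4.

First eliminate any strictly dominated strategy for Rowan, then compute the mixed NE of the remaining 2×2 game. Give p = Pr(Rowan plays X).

p = 7/16

Rowan's strategy Z is strictly dominated by X: 5 > 2 and -4 > -5. Eliminate Z.
Colleen's indifference between X and Y determines Rowan's mixing probability p:
  Colleen's payoff to X: p·(-5) + (1−p)·3 = -8p + 3
  Colleen's payoff to Y: p·4 + (1−p)·(-4) = 8p - 4
  -8p + 3 = 8p - 4  ⇒  -16p = -7  ⇒  p = 7/16.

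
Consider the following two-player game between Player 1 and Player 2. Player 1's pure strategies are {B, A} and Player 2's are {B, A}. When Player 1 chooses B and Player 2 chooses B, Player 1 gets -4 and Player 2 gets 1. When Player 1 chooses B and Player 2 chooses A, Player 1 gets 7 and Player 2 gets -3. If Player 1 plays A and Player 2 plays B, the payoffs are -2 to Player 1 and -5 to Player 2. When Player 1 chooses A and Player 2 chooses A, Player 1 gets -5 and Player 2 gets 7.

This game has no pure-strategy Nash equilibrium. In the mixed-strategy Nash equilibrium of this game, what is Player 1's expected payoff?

Set Player 1's expected payoff from B equal to that from A:
  Player 1's payoff from B: q·(-4) + (1−q)·7 = -11q + 7
  Player 1's payoff from A: q·(-2) + (1−q)·(-5) = 3q - 5
  -11q + 7 = 3q - 5  ⇒  -14q = -12  ⇒  q = 6/7.
At equilibrium Player 1 is indifferent across rows, so Player 1's payoff equals the payoff from B: (6/7)·(-4) + (1/7)·7 = -17/7.

-17/7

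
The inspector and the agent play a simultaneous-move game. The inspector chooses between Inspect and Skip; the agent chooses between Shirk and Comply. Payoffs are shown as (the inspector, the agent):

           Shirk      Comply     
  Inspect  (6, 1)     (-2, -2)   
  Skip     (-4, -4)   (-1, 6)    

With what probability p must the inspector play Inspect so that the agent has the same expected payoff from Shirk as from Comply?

The agent's indifference between Shirk and Comply determines the inspector's mixing probability p:
  the agent's payoff from Shirk: p·1 + (1−p)·(-4) = 5p - 4
  the agent's payoff from Comply: p·(-2) + (1−p)·6 = -8p + 6
  5p - 4 = -8p + 6  ⇒  13p = 10  ⇒  p = 10/13.

p = 10/13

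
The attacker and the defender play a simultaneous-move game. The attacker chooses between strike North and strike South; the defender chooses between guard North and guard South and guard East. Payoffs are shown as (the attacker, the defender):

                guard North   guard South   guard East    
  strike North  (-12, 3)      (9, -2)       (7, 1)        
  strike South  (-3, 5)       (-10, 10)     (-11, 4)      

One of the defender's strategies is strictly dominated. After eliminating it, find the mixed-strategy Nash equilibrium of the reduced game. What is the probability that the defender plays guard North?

The defender's strategy guard East is strictly dominated by guard North: 3 > 1 and 5 > 4. Eliminate guard East.
Set the attacker's expected payoff from strike North equal to that from strike South:
  the attacker's payoff to strike North: q·(-12) + (1−q)·9 = -21q + 9
  the attacker's payoff to strike South: q·(-3) + (1−q)·(-10) = 7q - 10
  -21q + 9 = 7q - 10  ⇒  -28q = -19  ⇒  q = 19/28.

q = 19/28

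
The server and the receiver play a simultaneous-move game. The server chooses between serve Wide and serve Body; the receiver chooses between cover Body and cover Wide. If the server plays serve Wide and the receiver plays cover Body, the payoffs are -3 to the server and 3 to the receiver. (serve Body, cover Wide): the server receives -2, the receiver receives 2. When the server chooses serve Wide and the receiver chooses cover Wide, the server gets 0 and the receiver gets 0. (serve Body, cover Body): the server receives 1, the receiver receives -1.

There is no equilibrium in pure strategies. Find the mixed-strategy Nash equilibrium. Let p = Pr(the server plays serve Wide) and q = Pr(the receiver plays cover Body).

p = 1/2, q = 1/3

Set the receiver's expected payoff from cover Body equal to that from cover Wide:
  the receiver's payoff to cover Body: p·3 + (1−p)·(-1) = 4p - 1
  the receiver's payoff to cover Wide: p·0 + (1−p)·2 = -2p + 2
  4p - 1 = -2p + 2  ⇒  6p = 3  ⇒  p = 1/2.
Set the server's expected payoff from serve Wide equal to that from serve Body:
  the server's payoff to serve Wide: q·(-3) + (1−q)·0 = -3q
  the server's payoff to serve Body: q·1 + (1−q)·(-2) = 3q - 2
  -3q = 3q - 2  ⇒  -6q = -2  ⇒  q = 1/3.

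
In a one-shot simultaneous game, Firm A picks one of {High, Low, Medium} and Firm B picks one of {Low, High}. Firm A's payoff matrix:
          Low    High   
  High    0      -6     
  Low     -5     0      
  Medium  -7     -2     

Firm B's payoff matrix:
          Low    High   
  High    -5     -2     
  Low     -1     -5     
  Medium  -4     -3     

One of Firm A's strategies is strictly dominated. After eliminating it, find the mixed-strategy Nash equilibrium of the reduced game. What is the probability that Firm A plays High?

p = 4/7

Firm A's strategy Medium is strictly dominated by Low: -5 > -7 and 0 > -2. Eliminate Medium.
For Firm B to be willing to mix, Firm B must be indifferent between Low and High, which pins down Firm A's mix.
  Firm B's payoff from Low: p·(-5) + (1−p)·(-1) = -4p - 1
  Firm B's payoff from High: p·(-2) + (1−p)·(-5) = 3p - 5
  -4p - 1 = 3p - 5  ⇒  -7p = -4  ⇒  p = 4/7.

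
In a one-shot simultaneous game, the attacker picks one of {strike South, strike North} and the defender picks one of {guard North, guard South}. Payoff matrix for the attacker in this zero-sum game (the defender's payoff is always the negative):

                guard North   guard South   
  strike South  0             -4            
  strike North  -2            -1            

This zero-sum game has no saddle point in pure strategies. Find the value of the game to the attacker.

v = -8/5

The attacker's indifference between strike South and strike North determines the defender's mixing probability q:
  the attacker's expected payoff from strike South: q·0 + (1−q)·(-4) = 4q - 4
  the attacker's expected payoff from strike North: q·(-2) + (1−q)·(-1) = -q - 1
  4q - 4 = -q - 1  ⇒  5q = 3  ⇒  q = 3/5.
The value is the attacker's expected payoff against this mix (using strike South): (3/5)·0 + (2/5)·(-4) = -8/5.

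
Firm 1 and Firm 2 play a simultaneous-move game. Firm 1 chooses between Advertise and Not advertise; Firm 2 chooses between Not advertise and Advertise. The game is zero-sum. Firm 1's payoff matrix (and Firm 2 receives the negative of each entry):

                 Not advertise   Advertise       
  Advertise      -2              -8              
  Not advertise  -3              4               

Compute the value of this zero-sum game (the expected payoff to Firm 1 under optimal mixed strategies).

For Firm 1 to be willing to mix, Firm 1 must be indifferent between Advertise and Not advertise, which pins down Firm 2's mix.
  Firm 1's expected payoff from Advertise: q·(-2) + (1−q)·(-8) = 6q - 8
  Firm 1's expected payoff from Not advertise: q·(-3) + (1−q)·4 = -7q + 4
  6q - 8 = -7q + 4  ⇒  13q = 12  ⇒  q = 12/13.
The value is Firm 1's expected payoff against this mix (using Advertise): (12/13)·(-2) + (1/13)·(-8) = -32/13.

v = -32/13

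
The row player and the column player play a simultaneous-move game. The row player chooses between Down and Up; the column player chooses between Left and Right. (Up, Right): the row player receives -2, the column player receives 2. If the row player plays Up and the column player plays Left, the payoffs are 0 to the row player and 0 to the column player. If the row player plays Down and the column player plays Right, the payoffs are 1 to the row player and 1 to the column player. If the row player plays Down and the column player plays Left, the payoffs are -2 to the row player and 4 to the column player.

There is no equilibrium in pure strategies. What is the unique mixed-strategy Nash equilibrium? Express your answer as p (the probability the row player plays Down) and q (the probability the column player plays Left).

p = 2/5, q = 3/5

Set the column player's expected payoff from Left equal to that from Right:
  the column player's expected payoff from Left: p·4 + (1−p)·0 = 4p
  the column player's expected payoff from Right: p·1 + (1−p)·2 = -p + 2
  4p = -p + 2  ⇒  5p = 2  ⇒  p = 2/5.
In a mixed equilibrium the row player is indifferent between Down and Up; this condition fixes q.
  the row player's expected payoff from Down: q·(-2) + (1−q)·1 = -3q + 1
  the row player's expected payoff from Up: q·0 + (1−q)·(-2) = 2q - 2
  -3q + 1 = 2q - 2  ⇒  -5q = -3  ⇒  q = 3/5.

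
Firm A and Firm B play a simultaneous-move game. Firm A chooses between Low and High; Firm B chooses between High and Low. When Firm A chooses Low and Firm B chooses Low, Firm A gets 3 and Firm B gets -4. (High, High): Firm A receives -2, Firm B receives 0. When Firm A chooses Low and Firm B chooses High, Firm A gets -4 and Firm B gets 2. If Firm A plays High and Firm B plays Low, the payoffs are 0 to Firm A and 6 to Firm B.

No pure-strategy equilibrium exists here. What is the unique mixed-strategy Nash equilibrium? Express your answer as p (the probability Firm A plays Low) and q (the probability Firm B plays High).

For Firm B to be willing to mix, Firm B must be indifferent between High and Low, which pins down Firm A's mix.
  Firm B's payoff from High: p·2 + (1−p)·0 = 2p
  Firm B's payoff from Low: p·(-4) + (1−p)·6 = -10p + 6
  2p = -10p + 6  ⇒  12p = 6  ⇒  p = 1/2.
For Firm A to be willing to mix, Firm A must be indifferent between Low and High, which pins down Firm B's mix.
  Firm A's payoff to Low: q·(-4) + (1−q)·3 = -7q + 3
  Firm A's payoff to High: q·(-2) + (1−q)·0 = -2q
  -7q + 3 = -2q  ⇒  -5q = -3  ⇒  q = 3/5.

p = 1/2, q = 3/5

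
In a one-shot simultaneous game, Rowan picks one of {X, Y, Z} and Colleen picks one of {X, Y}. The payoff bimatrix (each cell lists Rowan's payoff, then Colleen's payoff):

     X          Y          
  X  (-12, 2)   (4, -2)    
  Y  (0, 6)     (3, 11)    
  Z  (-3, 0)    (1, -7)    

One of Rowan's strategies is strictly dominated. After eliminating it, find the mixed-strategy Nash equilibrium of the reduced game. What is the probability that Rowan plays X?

p = 5/9

Rowan's strategy Z is strictly dominated by Y: 0 > -3 and 3 > 1. Eliminate Z.
For Colleen to be willing to mix, Colleen must be indifferent between X and Y, which pins down Rowan's mix.
  Colleen's payoff to X: p·2 + (1−p)·6 = -4p + 6
  Colleen's payoff to Y: p·(-2) + (1−p)·11 = -13p + 11
  -4p + 6 = -13p + 11  ⇒  9p = 5  ⇒  p = 5/9.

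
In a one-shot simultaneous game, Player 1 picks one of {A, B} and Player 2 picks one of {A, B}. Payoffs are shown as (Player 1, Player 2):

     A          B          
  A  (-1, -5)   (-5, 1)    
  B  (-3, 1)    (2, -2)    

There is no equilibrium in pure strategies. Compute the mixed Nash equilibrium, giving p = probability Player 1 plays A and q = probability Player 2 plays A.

p = 1/3, q = 7/9

Set Player 2's expected payoff from A equal to that from B:
  Player 2's expected payoff from A: p·(-5) + (1−p)·1 = -6p + 1
  Player 2's expected payoff from B: p·1 + (1−p)·(-2) = 3p - 2
  -6p + 1 = 3p - 2  ⇒  -9p = -3  ⇒  p = 1/3.
Player 1's indifference between A and B determines Player 2's mixing probability q:
  Player 1's payoff from A: q·(-1) + (1−q)·(-5) = 4q - 5
  Player 1's payoff from B: q·(-3) + (1−q)·2 = -5q + 2
  4q - 5 = -5q + 2  ⇒  9q = 7  ⇒  q = 7/9.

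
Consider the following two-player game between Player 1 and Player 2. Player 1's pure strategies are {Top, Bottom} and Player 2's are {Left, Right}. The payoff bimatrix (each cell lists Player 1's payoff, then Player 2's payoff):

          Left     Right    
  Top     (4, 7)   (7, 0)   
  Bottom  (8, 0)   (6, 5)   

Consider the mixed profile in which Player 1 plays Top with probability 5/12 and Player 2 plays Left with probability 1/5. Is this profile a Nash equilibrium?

Check Player 2's indifference given Player 1's mix p = 5/12:
  payoff from Left = 35/12; payoff from Right = 35/12 — equal.
Check Player 1's indifference given Player 2's mix q = 1/5:
  payoff from Top = 32/5; payoff from Bottom = 32/5 — equal.
Both players are indifferent, so neither can profitably deviate.

Yes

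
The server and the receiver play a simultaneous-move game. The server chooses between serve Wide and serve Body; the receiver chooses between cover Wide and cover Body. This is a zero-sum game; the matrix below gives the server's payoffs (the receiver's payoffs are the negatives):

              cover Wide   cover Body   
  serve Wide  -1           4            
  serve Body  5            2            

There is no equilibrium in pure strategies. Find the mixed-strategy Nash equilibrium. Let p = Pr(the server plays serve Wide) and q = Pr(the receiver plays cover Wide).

For the receiver to be willing to mix, the receiver must be indifferent between cover Wide and cover Body, which pins down the server's mix.
  the receiver's payoff to cover Wide: p·1 + (1−p)·(-5) = 6p - 5
  the receiver's payoff to cover Body: p·(-4) + (1−p)·(-2) = -2p - 2
  6p - 5 = -2p - 2  ⇒  8p = 3  ⇒  p = 3/8.
Set the server's expected payoff from serve Wide equal to that from serve Body:
  the server's payoff from serve Wide: q·(-1) + (1−q)·4 = -5q + 4
  the server's payoff from serve Body: q·5 + (1−q)·2 = 3q + 2
  -5q + 4 = 3q + 2  ⇒  -8q = -2  ⇒  q = 1/4.

p = 3/8, q = 1/4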